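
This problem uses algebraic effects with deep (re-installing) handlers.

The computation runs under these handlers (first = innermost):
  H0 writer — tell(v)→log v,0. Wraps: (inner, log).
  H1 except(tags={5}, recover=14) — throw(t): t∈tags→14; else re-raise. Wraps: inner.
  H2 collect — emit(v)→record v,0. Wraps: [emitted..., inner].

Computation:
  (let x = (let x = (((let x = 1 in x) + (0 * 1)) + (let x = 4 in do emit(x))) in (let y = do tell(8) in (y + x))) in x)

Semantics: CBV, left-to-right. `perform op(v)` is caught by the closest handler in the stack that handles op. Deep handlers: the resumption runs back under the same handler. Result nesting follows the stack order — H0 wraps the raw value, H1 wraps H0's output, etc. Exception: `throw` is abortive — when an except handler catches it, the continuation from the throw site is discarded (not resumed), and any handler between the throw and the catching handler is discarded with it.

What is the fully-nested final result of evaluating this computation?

Answer: [4, (1, (8))]

Step-by-step:
emit(4) @ H2 ⇒ out+=4
tell(8) @ H0 ⇒ log+=8
H0 returns (1, (8))
H1 returns (1, (8))
H2 returns [4, (1, (8))]
= [4, (1, (8))]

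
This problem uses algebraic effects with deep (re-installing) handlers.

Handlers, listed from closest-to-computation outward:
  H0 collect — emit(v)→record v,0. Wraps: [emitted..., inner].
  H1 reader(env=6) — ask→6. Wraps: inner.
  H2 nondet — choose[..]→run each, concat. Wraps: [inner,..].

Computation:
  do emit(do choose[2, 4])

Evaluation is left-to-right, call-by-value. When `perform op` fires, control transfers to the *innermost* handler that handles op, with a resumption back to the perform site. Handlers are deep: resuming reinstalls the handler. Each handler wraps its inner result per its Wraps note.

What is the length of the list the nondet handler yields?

Answer: 2

Step-by-step:
choose[2, 4] @ H2
  branch[0] choose=2:
    emit(2) @ H0 ⇒ out+=2
    H0 returns [2, 0]
    H1 returns [2, 0]
    H2 returns [[2, 0]]
  branch[1] choose=4:
    emit(4) @ H0 ⇒ out+=4
    H0 returns [4, 0]
    H1 returns [4, 0]
    H2 returns [[4, 0]]
= [[2, 0], [4, 0]]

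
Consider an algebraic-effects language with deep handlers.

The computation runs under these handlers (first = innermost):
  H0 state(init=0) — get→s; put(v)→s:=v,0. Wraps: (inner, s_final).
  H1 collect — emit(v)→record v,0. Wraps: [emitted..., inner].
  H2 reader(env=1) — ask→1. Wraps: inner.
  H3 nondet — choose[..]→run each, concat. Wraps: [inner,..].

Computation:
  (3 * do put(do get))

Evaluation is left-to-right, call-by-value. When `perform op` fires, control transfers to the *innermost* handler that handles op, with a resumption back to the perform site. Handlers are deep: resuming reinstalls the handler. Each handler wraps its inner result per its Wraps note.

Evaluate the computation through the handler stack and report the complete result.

Answer: [[(0, 0)]]

Step-by-step:
get @ H0 ⇒ 0
put(0) @ H0 ⇒ s:=0
H0 returns (0, 0)
H1 returns [(0, 0)]
H2 returns [(0, 0)]
H3 returns [[(0, 0)]]
= [[(0, 0)]]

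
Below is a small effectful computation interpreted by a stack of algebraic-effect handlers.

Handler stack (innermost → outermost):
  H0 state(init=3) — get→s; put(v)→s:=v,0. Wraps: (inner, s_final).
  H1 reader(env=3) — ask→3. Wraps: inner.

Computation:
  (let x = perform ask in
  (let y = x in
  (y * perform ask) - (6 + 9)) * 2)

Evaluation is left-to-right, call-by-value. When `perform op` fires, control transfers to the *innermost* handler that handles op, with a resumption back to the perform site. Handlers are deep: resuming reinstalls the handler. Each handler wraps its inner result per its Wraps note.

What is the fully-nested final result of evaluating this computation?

Answer: (-12, 3)

Working:
ask @ H1 ⇒ 3
ask @ H1 ⇒ 3
H0 returns (-12, 3)
H1 returns (-12, 3)
= (-12, 3)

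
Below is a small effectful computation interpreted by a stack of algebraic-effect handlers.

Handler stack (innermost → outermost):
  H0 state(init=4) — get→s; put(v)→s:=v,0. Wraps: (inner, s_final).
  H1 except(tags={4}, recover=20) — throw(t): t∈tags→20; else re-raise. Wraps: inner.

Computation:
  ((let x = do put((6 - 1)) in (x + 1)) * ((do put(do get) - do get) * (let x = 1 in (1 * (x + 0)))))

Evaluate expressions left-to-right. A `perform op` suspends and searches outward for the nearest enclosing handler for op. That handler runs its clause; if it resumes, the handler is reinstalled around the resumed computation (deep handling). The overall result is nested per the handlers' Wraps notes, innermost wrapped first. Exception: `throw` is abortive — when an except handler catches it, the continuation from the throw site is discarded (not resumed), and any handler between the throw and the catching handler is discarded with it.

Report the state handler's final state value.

Answer: 5

Step-by-step:
put(5) @ H0 ⇒ s:=5
get @ H0 ⇒ 5
put(5) @ H0 ⇒ s:=5
get @ H0 ⇒ 5
H0 returns (-5, 5)
H1 returns (-5, 5)
= (-5, 5)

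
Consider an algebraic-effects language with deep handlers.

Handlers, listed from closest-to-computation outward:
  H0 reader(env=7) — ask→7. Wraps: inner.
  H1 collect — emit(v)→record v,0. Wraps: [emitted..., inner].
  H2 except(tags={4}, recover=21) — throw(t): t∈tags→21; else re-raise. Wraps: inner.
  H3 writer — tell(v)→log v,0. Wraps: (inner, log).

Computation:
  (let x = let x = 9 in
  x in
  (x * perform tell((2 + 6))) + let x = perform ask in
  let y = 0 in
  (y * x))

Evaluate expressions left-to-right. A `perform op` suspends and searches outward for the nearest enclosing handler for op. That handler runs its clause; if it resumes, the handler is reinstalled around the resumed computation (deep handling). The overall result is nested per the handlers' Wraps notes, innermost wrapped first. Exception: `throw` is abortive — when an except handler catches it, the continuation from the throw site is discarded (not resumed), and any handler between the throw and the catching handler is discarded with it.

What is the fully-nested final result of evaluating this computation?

Answer: ([0], (8))

Working:
tell(8) @ H3 ⇒ log+=8
ask @ H0 ⇒ 7
H0 returns 0
H1 returns [0]
H2 returns [0]
H3 returns ([0], (8))
= ([0], (8))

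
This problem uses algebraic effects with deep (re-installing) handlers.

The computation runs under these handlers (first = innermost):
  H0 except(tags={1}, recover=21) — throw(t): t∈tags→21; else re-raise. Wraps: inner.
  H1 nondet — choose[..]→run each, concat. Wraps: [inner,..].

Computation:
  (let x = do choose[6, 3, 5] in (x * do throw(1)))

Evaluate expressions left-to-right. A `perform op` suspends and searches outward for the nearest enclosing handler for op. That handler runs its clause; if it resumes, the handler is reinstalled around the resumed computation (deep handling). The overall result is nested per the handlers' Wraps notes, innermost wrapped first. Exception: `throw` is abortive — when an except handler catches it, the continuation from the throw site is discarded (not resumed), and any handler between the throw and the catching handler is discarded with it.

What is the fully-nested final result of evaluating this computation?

Working:
choose[6, 3, 5] @ H1
  branch[0] choose=6:
    throw(1) @ H0 caught ⇒ 21
    H1 returns [21]
  branch[1] choose=3:
    throw(1) @ H0 caught ⇒ 21
    H1 returns [21]
  branch[2] choose=5:
    throw(1) @ H0 caught ⇒ 21
    H1 returns [21]
= [21, 21, 21]

Answer: [21, 21, 21]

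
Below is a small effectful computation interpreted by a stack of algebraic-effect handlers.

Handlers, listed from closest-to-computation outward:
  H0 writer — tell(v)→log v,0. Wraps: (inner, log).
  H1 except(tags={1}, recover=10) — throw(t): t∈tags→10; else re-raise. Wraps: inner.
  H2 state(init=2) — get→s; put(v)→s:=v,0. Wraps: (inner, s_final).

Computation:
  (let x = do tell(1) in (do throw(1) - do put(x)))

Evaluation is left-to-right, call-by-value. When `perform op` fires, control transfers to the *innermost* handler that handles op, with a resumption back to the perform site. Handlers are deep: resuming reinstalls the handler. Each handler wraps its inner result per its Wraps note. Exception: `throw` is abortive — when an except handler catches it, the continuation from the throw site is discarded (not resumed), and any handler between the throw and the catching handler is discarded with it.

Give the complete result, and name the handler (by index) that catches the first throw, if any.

Working:
tell(1) @ H0 ⇒ log+=1
throw(1) @ H1 caught ⇒ 10
H2 returns (10, 2)
= (10, 2)

Answer: (10, 2) ; first throw caught by: H1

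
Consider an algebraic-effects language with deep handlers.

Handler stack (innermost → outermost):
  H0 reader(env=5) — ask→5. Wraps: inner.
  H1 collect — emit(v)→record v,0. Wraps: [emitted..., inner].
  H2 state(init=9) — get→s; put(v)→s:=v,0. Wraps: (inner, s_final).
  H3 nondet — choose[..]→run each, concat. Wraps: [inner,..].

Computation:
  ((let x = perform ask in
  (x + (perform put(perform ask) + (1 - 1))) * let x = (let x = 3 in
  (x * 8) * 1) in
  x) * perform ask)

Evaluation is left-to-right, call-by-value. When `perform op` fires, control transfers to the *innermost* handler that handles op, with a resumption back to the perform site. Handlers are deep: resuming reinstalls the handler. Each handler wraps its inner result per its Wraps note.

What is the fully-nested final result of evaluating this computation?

Evaluation trace:
ask @ H0 ⇒ 5
ask @ H0 ⇒ 5
put(5) @ H2 ⇒ s:=5
ask @ H0 ⇒ 5
H0 returns 600
H1 returns [600]
H2 returns ([600], 5)
H3 returns [([600], 5)]
= [([600], 5)]

Answer: [([600], 5)]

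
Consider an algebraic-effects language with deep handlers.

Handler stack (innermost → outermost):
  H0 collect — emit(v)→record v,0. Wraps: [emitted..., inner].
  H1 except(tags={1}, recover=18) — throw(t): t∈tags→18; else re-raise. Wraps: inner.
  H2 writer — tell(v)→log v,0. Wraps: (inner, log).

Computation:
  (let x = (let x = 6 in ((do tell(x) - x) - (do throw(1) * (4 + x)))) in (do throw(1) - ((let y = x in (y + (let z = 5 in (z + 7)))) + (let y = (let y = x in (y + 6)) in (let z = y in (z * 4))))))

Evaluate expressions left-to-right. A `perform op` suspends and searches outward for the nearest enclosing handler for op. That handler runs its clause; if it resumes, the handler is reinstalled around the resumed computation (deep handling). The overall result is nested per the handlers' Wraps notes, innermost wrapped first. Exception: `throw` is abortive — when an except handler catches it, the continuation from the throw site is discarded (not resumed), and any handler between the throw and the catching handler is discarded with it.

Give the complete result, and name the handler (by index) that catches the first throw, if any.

Answer: (18, (6)) ; first throw caught by: H1

Working:
tell(6) @ H2 ⇒ log+=6
throw(1) @ H1 caught ⇒ 18
H2 returns (18, (6))
= (18, (6))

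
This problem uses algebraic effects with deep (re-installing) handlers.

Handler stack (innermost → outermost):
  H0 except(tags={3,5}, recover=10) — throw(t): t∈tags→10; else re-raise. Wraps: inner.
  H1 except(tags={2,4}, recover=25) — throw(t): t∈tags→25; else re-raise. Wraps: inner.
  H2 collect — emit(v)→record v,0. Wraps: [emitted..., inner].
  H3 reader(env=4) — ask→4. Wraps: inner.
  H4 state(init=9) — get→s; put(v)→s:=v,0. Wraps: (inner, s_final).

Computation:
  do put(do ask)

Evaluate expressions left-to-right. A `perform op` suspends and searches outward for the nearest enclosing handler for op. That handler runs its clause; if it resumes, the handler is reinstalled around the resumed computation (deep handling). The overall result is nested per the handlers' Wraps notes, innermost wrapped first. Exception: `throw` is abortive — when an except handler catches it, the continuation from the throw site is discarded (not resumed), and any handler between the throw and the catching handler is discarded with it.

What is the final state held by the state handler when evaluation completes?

Answer: 4

Step-by-step:
ask @ H3 ⇒ 4
put(4) @ H4 ⇒ s:=4
H0 returns 0
H1 returns 0
H2 returns [0]
H3 returns [0]
H4 returns ([0], 4)
= ([0], 4)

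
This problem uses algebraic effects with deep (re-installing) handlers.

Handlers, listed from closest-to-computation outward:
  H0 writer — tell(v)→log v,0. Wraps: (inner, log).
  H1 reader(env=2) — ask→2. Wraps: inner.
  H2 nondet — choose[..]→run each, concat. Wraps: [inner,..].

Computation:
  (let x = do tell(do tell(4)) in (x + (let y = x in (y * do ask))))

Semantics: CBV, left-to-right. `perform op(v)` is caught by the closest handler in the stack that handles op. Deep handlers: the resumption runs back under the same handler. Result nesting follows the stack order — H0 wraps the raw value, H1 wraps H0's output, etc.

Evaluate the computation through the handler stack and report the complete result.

Answer: [(0, (4, 0))]

Evaluation trace:
tell(4) @ H0 ⇒ log+=4
tell(0) @ H0 ⇒ log+=0
ask @ H1 ⇒ 2
H0 returns (0, (4, 0))
H1 returns (0, (4, 0))
H2 returns [(0, (4, 0))]
= [(0, (4, 0))]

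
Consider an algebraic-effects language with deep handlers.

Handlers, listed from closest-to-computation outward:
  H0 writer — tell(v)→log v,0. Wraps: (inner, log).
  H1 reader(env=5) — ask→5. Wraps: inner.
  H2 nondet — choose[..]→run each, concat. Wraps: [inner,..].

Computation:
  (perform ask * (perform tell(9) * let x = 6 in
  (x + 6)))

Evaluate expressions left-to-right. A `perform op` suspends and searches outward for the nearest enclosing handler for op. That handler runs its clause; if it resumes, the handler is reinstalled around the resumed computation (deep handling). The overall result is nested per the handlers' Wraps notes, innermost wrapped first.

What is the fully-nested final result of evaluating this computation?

Answer: [(0, (9))]

Evaluation trace:
ask @ H1 ⇒ 5
tell(9) @ H0 ⇒ log+=9
H0 returns (0, (9))
H1 returns (0, (9))
H2 returns [(0, (9))]
= [(0, (9))]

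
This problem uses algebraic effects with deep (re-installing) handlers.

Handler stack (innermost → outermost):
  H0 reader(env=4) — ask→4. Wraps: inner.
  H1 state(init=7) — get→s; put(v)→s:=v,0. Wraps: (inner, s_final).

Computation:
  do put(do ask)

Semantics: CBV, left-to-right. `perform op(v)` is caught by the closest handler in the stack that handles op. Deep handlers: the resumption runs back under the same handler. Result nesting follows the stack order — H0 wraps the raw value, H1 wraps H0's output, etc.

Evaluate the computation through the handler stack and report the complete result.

Step-by-step:
ask @ H0 ⇒ 4
put(4) @ H1 ⇒ s:=4
H0 returns 0
H1 returns (0, 4)
= (0, 4)

Answer: (0, 4)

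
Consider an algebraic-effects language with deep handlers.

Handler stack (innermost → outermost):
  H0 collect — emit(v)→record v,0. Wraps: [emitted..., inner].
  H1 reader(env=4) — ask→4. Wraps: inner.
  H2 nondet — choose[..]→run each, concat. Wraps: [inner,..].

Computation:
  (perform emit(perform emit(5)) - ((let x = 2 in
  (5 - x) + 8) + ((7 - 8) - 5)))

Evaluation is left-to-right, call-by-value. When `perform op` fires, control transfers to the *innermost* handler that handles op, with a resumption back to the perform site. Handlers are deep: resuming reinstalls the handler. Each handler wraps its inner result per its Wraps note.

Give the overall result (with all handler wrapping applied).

Answer: [[5, 0, -5]]

Step-by-step:
emit(5) @ H0 ⇒ out+=5
emit(0) @ H0 ⇒ out+=0
H0 returns [5, 0, -5]
H1 returns [5, 0, -5]
H2 returns [[5, 0, -5]]
= [[5, 0, -5]]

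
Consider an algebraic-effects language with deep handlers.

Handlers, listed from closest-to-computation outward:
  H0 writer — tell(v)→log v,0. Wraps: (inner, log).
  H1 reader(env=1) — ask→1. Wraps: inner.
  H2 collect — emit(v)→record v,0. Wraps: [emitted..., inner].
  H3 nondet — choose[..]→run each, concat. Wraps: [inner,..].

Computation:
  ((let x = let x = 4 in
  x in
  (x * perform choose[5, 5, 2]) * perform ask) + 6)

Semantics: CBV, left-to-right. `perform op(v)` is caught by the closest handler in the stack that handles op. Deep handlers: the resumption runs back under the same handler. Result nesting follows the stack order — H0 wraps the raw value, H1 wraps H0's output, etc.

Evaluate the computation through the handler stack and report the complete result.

Answer: [[(26, ())], [(26, ())], [(14, ())]]

Working:
choose[5, 5, 2] @ H3
  branch[0] choose=5:
    ask @ H1 ⇒ 1
    H0 returns (26, ())
    H1 returns (26, ())
    H2 returns [(26, ())]
    H3 returns [[(26, ())]]
  branch[1] choose=5:
    ask @ H1 ⇒ 1
    H0 returns (26, ())
    H1 returns (26, ())
    H2 returns [(26, ())]
    H3 returns [[(26, ())]]
  branch[2] choose=2:
    ask @ H1 ⇒ 1
    H0 returns (14, ())
    H1 returns (14, ())
    H2 returns [(14, ())]
    H3 returns [[(14, ())]]
= [[(26, ())], [(26, ())], [(14, ())]]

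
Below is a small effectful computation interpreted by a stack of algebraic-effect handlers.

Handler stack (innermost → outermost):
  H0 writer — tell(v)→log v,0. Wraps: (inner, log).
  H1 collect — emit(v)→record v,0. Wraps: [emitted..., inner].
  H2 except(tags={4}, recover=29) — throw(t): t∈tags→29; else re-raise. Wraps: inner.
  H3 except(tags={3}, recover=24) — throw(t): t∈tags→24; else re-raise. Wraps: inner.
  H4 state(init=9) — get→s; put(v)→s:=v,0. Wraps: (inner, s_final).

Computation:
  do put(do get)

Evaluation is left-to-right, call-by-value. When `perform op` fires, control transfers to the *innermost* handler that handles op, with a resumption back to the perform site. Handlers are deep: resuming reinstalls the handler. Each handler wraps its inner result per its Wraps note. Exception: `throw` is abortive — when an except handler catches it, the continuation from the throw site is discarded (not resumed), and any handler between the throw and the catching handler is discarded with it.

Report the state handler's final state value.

Evaluation trace:
get @ H4 ⇒ 9
put(9) @ H4 ⇒ s:=9
H0 returns (0, ())
H1 returns [(0, ())]
H2 returns [(0, ())]
H3 returns [(0, ())]
H4 returns ([(0, ())], 9)
= ([(0, ())], 9)

Answer: 9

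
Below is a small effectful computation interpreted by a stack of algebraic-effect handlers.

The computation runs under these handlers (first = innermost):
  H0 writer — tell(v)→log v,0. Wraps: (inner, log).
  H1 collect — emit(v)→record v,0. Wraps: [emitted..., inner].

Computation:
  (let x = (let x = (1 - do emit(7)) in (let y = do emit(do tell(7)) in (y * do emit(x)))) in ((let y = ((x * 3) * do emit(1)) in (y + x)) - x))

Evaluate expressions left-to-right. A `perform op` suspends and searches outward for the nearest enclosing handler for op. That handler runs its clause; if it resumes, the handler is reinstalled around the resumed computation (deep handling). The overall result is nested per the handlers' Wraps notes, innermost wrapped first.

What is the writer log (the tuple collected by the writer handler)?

Working:
emit(7) @ H1 ⇒ out+=7
tell(7) @ H0 ⇒ log+=7
emit(0) @ H1 ⇒ out+=0
emit(1) @ H1 ⇒ out+=1
emit(1) @ H1 ⇒ out+=1
H0 returns (0, (7))
H1 returns [7, 0, 1, 1, (0, (7))]
= [7, 0, 1, 1, (0, (7))]

Answer: (7)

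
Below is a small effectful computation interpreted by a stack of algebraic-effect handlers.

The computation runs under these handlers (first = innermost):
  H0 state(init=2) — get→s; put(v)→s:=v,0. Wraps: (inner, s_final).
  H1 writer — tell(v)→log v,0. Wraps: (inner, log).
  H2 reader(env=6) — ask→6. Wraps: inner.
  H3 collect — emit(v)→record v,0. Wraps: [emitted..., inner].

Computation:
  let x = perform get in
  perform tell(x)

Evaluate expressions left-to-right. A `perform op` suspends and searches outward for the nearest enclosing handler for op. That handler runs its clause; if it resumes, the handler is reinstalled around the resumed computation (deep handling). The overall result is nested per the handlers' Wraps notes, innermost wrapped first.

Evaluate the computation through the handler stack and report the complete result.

Answer: [((0, 2), (2))]

Working:
get @ H0 ⇒ 2
tell(2) @ H1 ⇒ log+=2
H0 returns (0, 2)
H1 returns ((0, 2), (2))
H2 returns ((0, 2), (2))
H3 returns [((0, 2), (2))]
= [((0, 2), (2))]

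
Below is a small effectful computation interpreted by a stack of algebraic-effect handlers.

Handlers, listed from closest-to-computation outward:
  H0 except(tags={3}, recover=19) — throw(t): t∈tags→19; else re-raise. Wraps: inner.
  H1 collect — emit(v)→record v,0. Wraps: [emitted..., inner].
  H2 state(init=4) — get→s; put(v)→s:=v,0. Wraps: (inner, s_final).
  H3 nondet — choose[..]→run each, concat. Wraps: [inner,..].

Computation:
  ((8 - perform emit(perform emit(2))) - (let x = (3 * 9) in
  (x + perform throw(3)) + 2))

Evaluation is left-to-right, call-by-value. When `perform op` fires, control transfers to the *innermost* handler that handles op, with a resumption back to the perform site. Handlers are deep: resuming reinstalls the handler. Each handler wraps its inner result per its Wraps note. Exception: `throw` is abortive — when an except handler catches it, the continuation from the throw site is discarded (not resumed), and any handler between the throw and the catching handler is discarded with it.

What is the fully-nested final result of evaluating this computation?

Evaluation trace:
emit(2) @ H1 ⇒ out+=2
emit(0) @ H1 ⇒ out+=0
throw(3) @ H0 caught ⇒ 19
H1 returns [2, 0, 19]
H2 returns ([2, 0, 19], 4)
H3 returns [([2, 0, 19], 4)]
= [([2, 0, 19], 4)]

Answer: [([2, 0, 19], 4)]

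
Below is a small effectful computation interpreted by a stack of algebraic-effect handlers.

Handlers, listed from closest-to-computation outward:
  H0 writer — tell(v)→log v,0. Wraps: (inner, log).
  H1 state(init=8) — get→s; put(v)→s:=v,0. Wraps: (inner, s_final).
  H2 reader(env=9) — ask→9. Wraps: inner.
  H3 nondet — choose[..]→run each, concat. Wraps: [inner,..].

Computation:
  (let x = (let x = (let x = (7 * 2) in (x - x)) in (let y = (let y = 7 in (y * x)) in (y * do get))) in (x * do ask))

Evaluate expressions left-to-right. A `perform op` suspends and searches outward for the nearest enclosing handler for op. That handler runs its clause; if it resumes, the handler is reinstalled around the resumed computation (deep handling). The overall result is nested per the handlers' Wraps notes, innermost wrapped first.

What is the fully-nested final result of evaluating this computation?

Answer: [((0, ()), 8)]

Working:
get @ H1 ⇒ 8
ask @ H2 ⇒ 9
H0 returns (0, ())
H1 returns ((0, ()), 8)
H2 returns ((0, ()), 8)
H3 returns [((0, ()), 8)]
= [((0, ()), 8)]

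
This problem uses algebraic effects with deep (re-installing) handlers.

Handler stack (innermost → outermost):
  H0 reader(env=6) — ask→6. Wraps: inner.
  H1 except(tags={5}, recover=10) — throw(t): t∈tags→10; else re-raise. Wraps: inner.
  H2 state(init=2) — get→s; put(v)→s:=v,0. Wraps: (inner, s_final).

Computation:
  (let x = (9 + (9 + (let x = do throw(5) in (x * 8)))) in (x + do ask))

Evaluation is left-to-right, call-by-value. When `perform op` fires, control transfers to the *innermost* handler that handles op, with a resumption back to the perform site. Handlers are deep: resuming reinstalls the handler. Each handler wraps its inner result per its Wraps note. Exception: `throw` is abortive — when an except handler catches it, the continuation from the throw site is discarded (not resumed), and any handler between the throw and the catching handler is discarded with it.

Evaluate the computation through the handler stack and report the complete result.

Answer: (10, 2)

Working:
throw(5) @ H1 caught ⇒ 10
H2 returns (10, 2)
= (10, 2)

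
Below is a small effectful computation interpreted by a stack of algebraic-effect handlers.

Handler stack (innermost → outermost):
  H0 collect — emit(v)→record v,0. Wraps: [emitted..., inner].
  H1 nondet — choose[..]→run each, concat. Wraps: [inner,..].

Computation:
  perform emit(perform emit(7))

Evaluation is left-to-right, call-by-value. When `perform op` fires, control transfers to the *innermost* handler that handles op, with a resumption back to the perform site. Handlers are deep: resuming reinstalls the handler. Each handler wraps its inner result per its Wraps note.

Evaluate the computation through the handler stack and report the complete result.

Step-by-step:
emit(7) @ H0 ⇒ out+=7
emit(0) @ H0 ⇒ out+=0
H0 returns [7, 0, 0]
H1 returns [[7, 0, 0]]
= [[7, 0, 0]]

Answer: [[7, 0, 0]]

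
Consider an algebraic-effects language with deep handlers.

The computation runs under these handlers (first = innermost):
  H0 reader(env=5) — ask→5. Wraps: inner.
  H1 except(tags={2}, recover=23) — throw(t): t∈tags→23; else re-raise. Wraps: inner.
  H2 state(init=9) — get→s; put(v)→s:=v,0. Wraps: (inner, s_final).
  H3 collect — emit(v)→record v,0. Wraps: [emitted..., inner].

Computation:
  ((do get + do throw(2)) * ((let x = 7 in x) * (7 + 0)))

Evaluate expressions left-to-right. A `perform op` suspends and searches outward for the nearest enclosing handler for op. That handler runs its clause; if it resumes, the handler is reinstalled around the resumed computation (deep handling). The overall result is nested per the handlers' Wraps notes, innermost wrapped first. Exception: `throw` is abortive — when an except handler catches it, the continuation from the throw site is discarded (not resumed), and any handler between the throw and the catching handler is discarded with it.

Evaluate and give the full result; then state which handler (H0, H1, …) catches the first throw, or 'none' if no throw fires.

Answer: [(23, 9)] ; first throw caught by: H1

Working:
get @ H2 ⇒ 9
throw(2) @ H1 caught ⇒ 23
H2 returns (23, 9)
H3 returns [(23, 9)]
= [(23, 9)]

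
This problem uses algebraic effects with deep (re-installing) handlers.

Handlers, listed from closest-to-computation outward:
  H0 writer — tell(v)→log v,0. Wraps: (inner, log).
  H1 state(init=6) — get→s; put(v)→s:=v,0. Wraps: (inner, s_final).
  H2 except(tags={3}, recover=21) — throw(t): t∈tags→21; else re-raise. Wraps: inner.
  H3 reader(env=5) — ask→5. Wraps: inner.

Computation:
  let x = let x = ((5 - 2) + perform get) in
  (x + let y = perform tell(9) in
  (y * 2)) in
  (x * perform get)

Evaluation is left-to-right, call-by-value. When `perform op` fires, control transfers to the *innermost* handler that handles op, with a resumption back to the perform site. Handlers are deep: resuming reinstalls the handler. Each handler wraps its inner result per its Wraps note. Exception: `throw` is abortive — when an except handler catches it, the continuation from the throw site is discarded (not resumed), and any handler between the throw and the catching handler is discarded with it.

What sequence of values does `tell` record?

Answer: (9)

Working:
get @ H1 ⇒ 6
tell(9) @ H0 ⇒ log+=9
get @ H1 ⇒ 6
H0 returns (54, (9))
H1 returns ((54, (9)), 6)
H2 returns ((54, (9)), 6)
H3 returns ((54, (9)), 6)
= ((54, (9)), 6)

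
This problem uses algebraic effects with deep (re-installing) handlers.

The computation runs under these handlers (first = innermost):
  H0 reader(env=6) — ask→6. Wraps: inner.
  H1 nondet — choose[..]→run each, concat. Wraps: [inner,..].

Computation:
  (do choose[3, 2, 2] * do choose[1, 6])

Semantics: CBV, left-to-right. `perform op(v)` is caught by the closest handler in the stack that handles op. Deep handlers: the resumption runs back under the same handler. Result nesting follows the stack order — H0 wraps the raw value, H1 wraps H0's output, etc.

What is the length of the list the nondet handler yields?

Step-by-step:
choose[3, 2, 2] @ H1
  branch[0] choose=3:
    choose[1, 6] @ H1
      branch[0] choose=1:
        H0 returns 3
        H1 returns [3]
      branch[1] choose=6:
        H0 returns 18
        H1 returns [18]
  branch[1] choose=2:
    choose[1, 6] @ H1
      branch[0] choose=1:
        H0 returns 2
        H1 returns [2]
      branch[1] choose=6:
        H0 returns 12
        H1 returns [12]
  branch[2] choose=2:
    choose[1, 6] @ H1
      branch[0] choose=1:
        H0 returns 2
        H1 returns [2]
      branch[1] choose=6:
        H0 returns 12
        H1 returns [12]
= [3, 18, 2, 12, 2, 12]

Answer: 6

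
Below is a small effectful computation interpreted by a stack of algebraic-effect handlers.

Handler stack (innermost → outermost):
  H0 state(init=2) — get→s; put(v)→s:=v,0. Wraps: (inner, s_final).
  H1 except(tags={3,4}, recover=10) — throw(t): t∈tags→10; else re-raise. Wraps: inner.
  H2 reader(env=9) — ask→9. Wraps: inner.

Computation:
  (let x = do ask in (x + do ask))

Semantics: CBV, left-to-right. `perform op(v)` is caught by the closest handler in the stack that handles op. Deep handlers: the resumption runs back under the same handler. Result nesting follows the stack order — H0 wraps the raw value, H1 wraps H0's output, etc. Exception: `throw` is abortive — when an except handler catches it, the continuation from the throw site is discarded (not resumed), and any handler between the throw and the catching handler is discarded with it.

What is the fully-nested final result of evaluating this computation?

Step-by-step:
ask @ H2 ⇒ 9
ask @ H2 ⇒ 9
H0 returns (18, 2)
H1 returns (18, 2)
H2 returns (18, 2)
= (18, 2)

Answer: (18, 2)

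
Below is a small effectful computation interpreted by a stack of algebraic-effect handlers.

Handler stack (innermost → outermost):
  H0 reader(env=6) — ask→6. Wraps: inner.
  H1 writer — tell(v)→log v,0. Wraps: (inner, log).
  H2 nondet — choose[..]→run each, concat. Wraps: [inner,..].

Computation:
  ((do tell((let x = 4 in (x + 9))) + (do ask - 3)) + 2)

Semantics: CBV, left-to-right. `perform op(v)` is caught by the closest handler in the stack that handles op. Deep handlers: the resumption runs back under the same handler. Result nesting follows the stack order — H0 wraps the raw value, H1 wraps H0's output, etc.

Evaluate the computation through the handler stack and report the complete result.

Working:
tell(13) @ H1 ⇒ log+=13
ask @ H0 ⇒ 6
H0 returns 5
H1 returns (5, (13))
H2 returns [(5, (13))]
= [(5, (13))]

Answer: [(5, (13))]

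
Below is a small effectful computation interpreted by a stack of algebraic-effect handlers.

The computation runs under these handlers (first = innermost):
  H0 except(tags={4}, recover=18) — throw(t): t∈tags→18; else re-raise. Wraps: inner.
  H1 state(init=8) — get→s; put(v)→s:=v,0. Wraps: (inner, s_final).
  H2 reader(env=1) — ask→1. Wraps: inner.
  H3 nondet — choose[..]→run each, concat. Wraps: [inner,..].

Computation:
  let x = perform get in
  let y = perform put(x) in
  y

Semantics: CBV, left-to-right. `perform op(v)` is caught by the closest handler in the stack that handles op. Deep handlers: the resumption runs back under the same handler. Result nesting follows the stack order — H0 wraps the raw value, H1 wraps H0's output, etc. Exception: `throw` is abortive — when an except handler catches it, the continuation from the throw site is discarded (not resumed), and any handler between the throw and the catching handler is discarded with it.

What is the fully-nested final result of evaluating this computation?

Working:
get @ H1 ⇒ 8
put(8) @ H1 ⇒ s:=8
H0 returns 0
H1 returns (0, 8)
H2 returns (0, 8)
H3 returns [(0, 8)]
= [(0, 8)]

Answer: [(0, 8)]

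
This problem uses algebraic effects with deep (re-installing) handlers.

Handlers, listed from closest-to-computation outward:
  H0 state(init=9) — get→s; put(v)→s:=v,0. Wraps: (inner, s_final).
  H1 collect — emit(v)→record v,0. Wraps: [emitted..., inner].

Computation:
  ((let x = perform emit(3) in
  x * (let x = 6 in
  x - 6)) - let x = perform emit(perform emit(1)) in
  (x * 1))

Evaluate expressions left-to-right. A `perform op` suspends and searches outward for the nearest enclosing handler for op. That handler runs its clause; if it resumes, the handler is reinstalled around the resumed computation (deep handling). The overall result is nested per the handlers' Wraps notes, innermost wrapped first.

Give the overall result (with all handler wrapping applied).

Answer: [3, 1, 0, (0, 9)]

Evaluation trace:
emit(3) @ H1 ⇒ out+=3
emit(1) @ H1 ⇒ out+=1
emit(0) @ H1 ⇒ out+=0
H0 returns (0, 9)
H1 returns [3, 1, 0, (0, 9)]
= [3, 1, 0, (0, 9)]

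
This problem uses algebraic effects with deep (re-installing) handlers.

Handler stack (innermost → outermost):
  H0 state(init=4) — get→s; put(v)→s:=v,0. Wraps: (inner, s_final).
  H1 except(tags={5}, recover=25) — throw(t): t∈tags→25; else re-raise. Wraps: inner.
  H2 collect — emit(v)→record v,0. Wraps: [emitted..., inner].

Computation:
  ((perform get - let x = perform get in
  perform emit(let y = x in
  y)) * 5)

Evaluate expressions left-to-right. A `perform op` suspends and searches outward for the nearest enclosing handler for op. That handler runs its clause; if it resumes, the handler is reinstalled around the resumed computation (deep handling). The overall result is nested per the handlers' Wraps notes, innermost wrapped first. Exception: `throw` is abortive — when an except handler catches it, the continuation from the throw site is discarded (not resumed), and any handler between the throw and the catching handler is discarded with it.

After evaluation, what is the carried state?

Evaluation trace:
get @ H0 ⇒ 4
get @ H0 ⇒ 4
emit(4) @ H2 ⇒ out+=4
H0 returns (20, 4)
H1 returns (20, 4)
H2 returns [4, (20, 4)]
= [4, (20, 4)]

Answer: 4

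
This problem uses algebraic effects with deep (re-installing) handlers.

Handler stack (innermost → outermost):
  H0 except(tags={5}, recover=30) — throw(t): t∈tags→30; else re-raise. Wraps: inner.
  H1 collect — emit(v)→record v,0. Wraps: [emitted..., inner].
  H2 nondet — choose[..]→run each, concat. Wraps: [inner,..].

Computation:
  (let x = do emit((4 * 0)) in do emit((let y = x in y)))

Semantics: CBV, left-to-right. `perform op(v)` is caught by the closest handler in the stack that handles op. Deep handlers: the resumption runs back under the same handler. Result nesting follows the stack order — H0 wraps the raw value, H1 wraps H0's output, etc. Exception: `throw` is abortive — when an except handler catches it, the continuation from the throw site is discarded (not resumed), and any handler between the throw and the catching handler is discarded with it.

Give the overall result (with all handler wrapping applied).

Step-by-step:
emit(0) @ H1 ⇒ out+=0
emit(0) @ H1 ⇒ out+=0
H0 returns 0
H1 returns [0, 0, 0]
H2 returns [[0, 0, 0]]
= [[0, 0, 0]]

Answer: [[0, 0, 0]]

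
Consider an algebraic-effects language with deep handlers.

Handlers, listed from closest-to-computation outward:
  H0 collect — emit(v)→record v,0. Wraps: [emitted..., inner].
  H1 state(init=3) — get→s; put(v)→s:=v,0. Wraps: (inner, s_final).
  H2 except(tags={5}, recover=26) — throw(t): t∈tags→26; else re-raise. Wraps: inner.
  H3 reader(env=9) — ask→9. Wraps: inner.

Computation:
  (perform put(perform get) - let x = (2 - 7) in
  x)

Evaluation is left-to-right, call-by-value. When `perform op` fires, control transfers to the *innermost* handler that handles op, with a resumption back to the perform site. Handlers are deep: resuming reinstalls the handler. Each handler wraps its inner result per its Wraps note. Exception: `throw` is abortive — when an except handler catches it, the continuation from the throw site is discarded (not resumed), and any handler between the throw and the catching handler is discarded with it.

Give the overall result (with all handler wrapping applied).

Answer: ([5], 3)

Evaluation trace:
get @ H1 ⇒ 3
put(3) @ H1 ⇒ s:=3
H0 returns [5]
H1 returns ([5], 3)
H2 returns ([5], 3)
H3 returns ([5], 3)
= ([5], 3)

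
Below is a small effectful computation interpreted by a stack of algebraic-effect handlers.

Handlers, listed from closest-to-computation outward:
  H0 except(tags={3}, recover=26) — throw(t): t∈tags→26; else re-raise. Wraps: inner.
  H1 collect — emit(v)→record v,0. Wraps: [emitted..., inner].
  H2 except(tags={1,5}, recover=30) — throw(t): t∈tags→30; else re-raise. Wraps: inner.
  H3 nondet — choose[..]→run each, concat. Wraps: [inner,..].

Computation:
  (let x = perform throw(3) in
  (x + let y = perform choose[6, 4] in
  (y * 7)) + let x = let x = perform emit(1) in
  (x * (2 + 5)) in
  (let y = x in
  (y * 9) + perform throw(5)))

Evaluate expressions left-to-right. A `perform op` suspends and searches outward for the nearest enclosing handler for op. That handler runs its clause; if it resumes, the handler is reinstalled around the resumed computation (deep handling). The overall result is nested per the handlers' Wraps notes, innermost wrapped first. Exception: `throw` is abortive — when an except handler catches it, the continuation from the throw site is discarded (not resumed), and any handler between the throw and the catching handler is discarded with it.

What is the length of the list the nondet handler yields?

Answer: 1

Working:
throw(3) @ H0 caught ⇒ 26
H1 returns [26]
H2 returns [26]
H3 returns [[26]]
= [[26]]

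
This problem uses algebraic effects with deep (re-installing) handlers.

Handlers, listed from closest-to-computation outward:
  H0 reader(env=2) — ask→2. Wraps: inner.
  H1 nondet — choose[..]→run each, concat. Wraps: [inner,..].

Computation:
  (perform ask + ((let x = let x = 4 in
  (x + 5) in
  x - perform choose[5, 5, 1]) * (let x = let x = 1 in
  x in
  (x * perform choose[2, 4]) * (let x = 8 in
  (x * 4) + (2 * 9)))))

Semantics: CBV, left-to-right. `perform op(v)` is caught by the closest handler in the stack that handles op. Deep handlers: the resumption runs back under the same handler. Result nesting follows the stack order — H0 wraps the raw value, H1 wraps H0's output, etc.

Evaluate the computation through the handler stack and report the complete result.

Answer: [402, 802, 402, 802, 802, 1602]

Working:
ask @ H0 ⇒ 2
choose[5, 5, 1] @ H1
  branch[0] choose=5:
    choose[2, 4] @ H1
      branch[0] choose=2:
        H0 returns 402
        H1 returns [402]
      branch[1] choose=4:
        H0 returns 802
        H1 returns [802]
  branch[1] choose=5:
    choose[2, 4] @ H1
      branch[0] choose=2:
        H0 returns 402
        H1 returns [402]
      branch[1] choose=4:
        H0 returns 802
        H1 returns [802]
  branch[2] choose=1:
    choose[2, 4] @ H1
      branch[0] choose=2:
        H0 returns 802
        H1 returns [802]
      branch[1] choose=4:
        H0 returns 1602
        H1 returns [1602]
= [402, 802, 402, 802, 802, 1602]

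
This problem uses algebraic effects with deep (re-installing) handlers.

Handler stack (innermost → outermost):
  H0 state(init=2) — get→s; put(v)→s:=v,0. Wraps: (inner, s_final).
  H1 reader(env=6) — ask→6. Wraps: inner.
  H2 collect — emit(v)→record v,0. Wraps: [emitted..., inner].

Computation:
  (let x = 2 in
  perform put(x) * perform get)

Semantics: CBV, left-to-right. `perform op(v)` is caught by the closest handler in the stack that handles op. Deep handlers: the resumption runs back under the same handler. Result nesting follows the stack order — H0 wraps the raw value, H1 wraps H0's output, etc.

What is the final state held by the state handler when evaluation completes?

Working:
put(2) @ H0 ⇒ s:=2
get @ H0 ⇒ 2
H0 returns (0, 2)
H1 returns (0, 2)
H2 returns [(0, 2)]
= [(0, 2)]

Answer: 2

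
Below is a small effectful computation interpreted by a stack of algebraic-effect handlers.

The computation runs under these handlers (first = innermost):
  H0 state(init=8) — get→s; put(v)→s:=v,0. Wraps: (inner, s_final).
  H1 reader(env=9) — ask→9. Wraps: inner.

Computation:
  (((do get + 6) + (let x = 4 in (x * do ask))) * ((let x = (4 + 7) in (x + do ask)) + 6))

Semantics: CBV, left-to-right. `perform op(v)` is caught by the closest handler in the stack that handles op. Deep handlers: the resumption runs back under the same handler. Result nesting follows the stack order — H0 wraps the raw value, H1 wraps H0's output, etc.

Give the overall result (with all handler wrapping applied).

Answer: (1300, 8)

Working:
get @ H0 ⇒ 8
ask @ H1 ⇒ 9
ask @ H1 ⇒ 9
H0 returns (1300, 8)
H1 returns (1300, 8)
= (1300, 8)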